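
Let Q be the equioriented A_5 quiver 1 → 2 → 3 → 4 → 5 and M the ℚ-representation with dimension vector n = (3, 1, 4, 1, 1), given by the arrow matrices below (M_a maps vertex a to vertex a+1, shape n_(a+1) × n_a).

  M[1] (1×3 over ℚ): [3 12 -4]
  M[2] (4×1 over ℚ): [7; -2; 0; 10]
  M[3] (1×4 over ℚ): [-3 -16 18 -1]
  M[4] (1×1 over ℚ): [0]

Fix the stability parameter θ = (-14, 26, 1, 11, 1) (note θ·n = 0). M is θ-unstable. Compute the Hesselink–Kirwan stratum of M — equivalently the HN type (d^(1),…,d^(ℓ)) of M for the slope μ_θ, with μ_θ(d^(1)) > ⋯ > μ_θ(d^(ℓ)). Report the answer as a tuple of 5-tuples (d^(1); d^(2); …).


Barcode: M ≅ I[1,1]^2, I[1,4], I[3,3]^3, I[5,5]. HN layers by μ_θ (3 steps, strictly decreasing):
  μ^(1)=38/3; μ^(2)=1; μ^(3)=-14

((0, 1, 1, 1, 0); (0, 0, 3, 0, 1); (3, 0, 0, 0, 0))


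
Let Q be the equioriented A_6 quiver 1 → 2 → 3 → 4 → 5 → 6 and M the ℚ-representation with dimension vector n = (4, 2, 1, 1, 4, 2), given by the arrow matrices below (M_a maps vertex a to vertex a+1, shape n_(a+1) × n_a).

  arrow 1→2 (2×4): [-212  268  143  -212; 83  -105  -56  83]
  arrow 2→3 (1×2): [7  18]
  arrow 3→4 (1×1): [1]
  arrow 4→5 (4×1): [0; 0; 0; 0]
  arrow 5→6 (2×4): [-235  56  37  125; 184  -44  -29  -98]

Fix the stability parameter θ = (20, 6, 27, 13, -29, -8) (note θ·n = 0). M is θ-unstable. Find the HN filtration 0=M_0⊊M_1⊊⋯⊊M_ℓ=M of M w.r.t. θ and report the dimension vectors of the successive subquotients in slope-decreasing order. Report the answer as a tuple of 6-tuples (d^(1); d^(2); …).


Via rank(M_{q-1}∘⋯∘M_p): M ≅ I[1,1]^2, I[1,2], I[1,4], I[5,5]^2, I[5,6]^2.
μ_θ-semistable layers: μ^(1)=20; μ^(2)=13; μ^(3)=-8; μ^(4)=-29

((2, 0, 1, 1, 0, 0); (2, 2, 0, 0, 0, 0); (0, 0, 0, 0, 0, 2); (0, 0, 0, 0, 4, 0))


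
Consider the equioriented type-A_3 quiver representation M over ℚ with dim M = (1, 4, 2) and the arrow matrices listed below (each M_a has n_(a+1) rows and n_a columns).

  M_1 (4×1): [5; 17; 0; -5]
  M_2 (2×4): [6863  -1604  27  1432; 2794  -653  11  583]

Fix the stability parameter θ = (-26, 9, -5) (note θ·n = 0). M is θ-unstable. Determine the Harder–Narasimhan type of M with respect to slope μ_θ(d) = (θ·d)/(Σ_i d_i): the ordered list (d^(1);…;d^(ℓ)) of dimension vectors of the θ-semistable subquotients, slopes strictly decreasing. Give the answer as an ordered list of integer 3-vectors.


Via rank(M_{q-1}∘⋯∘M_p): M ≅ I[1,3], I[2,2]^2, I[2,3].
μ_θ-semistable layers: μ^(1)=9; μ^(2)=2; μ^(3)=-26

((0, 2, 0); (0, 2, 2); (1, 0, 0))


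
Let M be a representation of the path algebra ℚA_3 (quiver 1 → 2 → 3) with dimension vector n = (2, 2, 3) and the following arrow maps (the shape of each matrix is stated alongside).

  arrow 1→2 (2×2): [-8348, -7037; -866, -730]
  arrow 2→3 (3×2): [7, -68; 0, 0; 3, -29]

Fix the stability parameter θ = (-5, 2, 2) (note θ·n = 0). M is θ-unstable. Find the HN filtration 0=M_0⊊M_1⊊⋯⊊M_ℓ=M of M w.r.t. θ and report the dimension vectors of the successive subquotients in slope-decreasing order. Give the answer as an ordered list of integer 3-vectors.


Barcode: M ≅ I[1,3]^2, I[3,3]. HN layers by μ_θ (2 steps, strictly decreasing):
  μ^(1)=2; μ^(2)=-5

((0, 2, 3); (2, 0, 0))


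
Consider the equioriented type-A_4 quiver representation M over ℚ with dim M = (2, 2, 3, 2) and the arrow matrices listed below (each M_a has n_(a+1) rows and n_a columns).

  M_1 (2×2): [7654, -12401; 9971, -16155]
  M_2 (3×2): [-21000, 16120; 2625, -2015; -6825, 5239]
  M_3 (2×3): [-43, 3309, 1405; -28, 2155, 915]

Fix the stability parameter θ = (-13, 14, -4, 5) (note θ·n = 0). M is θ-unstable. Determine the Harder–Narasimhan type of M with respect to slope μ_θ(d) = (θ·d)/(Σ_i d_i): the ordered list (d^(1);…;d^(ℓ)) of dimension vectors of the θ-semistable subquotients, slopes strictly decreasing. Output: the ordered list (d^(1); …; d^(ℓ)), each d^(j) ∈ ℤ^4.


Barcode: M ≅ I[1,2], I[1,3], I[3,4]^2. HN layers by μ_θ (4 steps, strictly decreasing):
  μ^(1)=14; μ^(2)=5; μ^(3)=-4; μ^(4)=-13

((0, 1, 0, 0); (0, 1, 1, 2); (0, 0, 2, 0); (2, 0, 0, 0))


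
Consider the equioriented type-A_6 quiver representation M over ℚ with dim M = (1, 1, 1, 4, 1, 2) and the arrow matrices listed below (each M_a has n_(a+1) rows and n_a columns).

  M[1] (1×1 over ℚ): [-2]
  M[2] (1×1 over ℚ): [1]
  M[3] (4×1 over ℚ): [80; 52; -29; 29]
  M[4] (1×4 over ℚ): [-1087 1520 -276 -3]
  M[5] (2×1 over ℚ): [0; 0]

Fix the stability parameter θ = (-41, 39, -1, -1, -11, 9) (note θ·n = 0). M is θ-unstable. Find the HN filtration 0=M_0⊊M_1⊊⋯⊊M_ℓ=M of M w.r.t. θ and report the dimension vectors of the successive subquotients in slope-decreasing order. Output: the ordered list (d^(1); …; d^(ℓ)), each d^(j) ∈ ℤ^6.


Interval decomposition of M: I[1,5], I[4,4]^3, I[6,6]^2.
HN type (ℓ=4): μ^(1)=9; μ^(2)=13/2; μ^(3)=-1; μ^(4)=-41

((0, 0, 0, 0, 0, 2); (0, 1, 1, 1, 1, 0); (0, 0, 0, 3, 0, 0); (1, 0, 0, 0, 0, 0))


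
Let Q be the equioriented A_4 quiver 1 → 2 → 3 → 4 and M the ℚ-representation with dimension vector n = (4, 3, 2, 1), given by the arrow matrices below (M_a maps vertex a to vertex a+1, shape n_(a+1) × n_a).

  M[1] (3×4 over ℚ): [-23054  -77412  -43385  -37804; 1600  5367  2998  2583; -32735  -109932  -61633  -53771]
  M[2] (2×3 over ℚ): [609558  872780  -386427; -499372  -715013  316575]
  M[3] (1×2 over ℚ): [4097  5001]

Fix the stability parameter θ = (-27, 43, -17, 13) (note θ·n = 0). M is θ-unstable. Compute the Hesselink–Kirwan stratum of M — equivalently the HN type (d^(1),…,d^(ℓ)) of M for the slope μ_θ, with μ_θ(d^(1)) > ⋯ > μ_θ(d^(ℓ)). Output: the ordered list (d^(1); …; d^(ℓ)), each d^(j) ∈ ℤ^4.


Barcode: M ≅ I[1,1], I[1,2], I[1,3], I[1,4]. HN layers by μ_θ (3 steps, strictly decreasing):
  μ^(1)=43; μ^(2)=13; μ^(3)=-27

((0, 1, 0, 0); (0, 2, 2, 1); (4, 0, 0, 0))


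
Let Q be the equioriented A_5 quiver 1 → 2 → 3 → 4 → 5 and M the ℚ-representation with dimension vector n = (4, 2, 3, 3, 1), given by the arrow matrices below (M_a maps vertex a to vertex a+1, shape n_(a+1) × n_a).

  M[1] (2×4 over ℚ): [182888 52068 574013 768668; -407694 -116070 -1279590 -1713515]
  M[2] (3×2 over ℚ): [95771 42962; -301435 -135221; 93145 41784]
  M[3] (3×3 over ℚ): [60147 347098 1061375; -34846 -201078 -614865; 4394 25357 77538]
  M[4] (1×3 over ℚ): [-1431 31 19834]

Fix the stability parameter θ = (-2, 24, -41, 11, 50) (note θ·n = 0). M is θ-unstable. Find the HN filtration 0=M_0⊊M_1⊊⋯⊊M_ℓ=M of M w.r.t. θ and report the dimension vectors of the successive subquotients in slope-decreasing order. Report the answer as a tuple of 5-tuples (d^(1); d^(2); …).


Via rank(M_{q-1}∘⋯∘M_p): M ≅ I[1,1]^2, I[1,4], I[1,5], I[3,4].
μ_θ-semistable layers: μ^(1)=50; μ^(2)=11; μ^(3)=-2; μ^(4)=-19/3; μ^(5)=-41

((0, 0, 0, 0, 1); (0, 0, 0, 3, 0); (2, 0, 0, 0, 0); (2, 2, 2, 0, 0); (0, 0, 1, 0, 0))


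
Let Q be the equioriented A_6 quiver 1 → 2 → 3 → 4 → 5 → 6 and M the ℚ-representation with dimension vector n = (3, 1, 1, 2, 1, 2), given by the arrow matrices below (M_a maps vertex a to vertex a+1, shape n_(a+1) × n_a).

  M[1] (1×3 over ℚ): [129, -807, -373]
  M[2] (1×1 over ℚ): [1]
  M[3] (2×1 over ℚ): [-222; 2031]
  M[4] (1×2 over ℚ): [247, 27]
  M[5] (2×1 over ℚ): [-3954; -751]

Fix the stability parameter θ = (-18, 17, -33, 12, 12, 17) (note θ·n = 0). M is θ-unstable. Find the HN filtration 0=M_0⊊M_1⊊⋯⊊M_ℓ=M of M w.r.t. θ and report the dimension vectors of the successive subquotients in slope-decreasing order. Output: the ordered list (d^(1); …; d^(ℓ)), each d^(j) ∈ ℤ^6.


Via rank(M_{q-1}∘⋯∘M_p): M ≅ I[1,1]^2, I[1,6], I[4,4], I[6,6].
μ_θ-semistable layers: μ^(1)=17; μ^(2)=12; μ^(3)=-8; μ^(4)=-18

((0, 0, 0, 0, 0, 2); (0, 0, 0, 2, 1, 0); (0, 1, 1, 0, 0, 0); (3, 0, 0, 0, 0, 0))


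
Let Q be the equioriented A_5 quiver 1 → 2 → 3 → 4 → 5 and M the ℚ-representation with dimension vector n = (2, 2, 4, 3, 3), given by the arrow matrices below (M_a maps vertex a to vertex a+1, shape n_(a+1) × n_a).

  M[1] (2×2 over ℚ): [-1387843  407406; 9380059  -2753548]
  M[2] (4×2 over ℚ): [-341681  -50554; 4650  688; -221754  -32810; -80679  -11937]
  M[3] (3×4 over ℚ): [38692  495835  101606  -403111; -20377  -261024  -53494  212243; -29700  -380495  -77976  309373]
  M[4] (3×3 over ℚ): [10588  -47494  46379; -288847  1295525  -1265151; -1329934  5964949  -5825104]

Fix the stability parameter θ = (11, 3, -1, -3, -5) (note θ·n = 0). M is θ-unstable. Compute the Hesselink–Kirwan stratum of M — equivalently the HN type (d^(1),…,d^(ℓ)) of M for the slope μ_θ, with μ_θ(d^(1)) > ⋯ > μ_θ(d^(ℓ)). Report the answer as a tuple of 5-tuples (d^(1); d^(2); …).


Via rank(M_{q-1}∘⋯∘M_p): M ≅ I[1,5]^2, I[3,3], I[3,5].
μ_θ-semistable layers: μ^(1)=1; μ^(2)=-1; μ^(3)=-3

((2, 2, 2, 2, 2); (0, 0, 1, 0, 0); (0, 0, 1, 1, 1))


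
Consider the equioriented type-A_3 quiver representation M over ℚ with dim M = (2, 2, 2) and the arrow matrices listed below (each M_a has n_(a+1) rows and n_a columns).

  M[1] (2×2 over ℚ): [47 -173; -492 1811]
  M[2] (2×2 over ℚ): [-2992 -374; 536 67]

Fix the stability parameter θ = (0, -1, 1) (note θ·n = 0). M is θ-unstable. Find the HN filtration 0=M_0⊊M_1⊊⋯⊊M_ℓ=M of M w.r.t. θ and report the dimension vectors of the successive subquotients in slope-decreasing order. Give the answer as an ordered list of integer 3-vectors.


Barcode: M ≅ I[1,2], I[1,3], I[3,3]. HN layers by μ_θ (2 steps, strictly decreasing):
  μ^(1)=1; μ^(2)=-1/2

((0, 0, 2); (2, 2, 0))


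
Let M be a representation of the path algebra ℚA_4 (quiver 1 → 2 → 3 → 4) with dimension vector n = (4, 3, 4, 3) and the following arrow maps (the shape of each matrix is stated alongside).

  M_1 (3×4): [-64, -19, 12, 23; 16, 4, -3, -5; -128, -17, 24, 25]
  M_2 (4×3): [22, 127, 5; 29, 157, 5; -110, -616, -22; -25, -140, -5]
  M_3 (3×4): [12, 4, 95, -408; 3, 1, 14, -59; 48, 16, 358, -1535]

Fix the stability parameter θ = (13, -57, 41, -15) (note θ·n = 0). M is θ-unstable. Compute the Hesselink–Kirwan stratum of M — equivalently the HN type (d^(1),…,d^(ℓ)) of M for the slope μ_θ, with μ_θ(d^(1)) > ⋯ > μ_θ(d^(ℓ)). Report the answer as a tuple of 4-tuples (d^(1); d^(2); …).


Interval decomposition of M: I[1,1]^2, I[1,3], I[1,4], I[2,4], I[3,4].
HN type (ℓ=4): μ^(1)=41; μ^(2)=13; μ^(3)=-22; μ^(4)=-57

((0, 0, 1, 0); (2, 0, 3, 3); (2, 2, 0, 0); (0, 1, 0, 0))


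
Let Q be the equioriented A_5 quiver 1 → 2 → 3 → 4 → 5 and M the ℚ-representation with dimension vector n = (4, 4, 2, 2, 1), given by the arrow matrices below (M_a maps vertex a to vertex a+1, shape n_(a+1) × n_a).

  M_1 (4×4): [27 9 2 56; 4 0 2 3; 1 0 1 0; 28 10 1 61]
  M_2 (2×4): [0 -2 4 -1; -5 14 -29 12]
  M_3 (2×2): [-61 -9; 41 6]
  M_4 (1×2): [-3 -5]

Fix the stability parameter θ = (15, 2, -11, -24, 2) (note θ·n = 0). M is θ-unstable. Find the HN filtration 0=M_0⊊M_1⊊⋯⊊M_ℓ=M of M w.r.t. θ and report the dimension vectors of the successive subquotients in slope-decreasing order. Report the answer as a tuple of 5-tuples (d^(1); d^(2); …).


Interval decomposition of M: I[1,2]^2, I[1,4], I[1,5].
HN type (ℓ=3): μ^(1)=17/2; μ^(2)=2; μ^(3)=-9/2

((2, 2, 0, 0, 0); (0, 0, 0, 0, 1); (2, 2, 2, 2, 0))


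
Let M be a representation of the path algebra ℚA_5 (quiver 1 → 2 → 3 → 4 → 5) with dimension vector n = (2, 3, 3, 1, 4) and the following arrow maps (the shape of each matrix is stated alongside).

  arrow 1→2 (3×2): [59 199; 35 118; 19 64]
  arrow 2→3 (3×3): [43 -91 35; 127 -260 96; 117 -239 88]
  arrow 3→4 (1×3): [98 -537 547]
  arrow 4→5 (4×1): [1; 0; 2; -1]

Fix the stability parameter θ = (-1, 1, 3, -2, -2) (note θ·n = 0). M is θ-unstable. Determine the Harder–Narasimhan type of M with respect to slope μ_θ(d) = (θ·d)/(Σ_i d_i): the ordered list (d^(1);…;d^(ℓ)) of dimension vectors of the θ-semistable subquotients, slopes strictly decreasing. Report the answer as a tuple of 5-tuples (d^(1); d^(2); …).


Barcode: M ≅ I[1,3], I[1,5], I[2,3], I[5,5]^3. HN layers by μ_θ (5 steps, strictly decreasing):
  μ^(1)=3; μ^(2)=1; μ^(3)=0; μ^(4)=-1; μ^(5)=-2

((0, 0, 2, 0, 0); (0, 2, 0, 0, 0); (0, 1, 1, 1, 1); (2, 0, 0, 0, 0); (0, 0, 0, 0, 3))


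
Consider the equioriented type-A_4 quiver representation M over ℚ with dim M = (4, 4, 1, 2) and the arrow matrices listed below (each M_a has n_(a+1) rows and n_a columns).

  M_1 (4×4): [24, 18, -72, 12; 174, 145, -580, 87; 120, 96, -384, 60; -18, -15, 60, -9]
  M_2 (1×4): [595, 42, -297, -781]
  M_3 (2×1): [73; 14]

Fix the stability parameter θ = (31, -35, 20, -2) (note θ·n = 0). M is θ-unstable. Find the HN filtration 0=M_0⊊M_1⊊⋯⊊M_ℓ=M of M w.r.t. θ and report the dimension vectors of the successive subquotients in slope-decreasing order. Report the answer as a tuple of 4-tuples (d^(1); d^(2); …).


Barcode: M ≅ I[1,1]^2, I[1,2], I[1,4], I[2,2]^2, I[4,4]. HN layers by μ_θ (4 steps, strictly decreasing):
  μ^(1)=31; μ^(2)=9; μ^(3)=-2; μ^(4)=-35

((2, 0, 0, 0); (0, 0, 1, 1); (2, 2, 0, 1); (0, 2, 0, 0))


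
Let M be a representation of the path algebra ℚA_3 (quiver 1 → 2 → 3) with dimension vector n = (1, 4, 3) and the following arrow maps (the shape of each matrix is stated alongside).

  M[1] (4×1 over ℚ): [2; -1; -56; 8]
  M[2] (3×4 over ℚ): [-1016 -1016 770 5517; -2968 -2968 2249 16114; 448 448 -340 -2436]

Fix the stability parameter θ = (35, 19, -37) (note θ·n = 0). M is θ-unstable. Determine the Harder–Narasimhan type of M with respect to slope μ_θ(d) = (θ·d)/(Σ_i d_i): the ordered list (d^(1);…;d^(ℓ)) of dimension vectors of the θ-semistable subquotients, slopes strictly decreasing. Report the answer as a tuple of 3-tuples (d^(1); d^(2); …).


Barcode: M ≅ I[1,2], I[2,2], I[2,3]^2, I[3,3]. HN layers by μ_θ (4 steps, strictly decreasing):
  μ^(1)=27; μ^(2)=19; μ^(3)=-9; μ^(4)=-37

((1, 1, 0); (0, 1, 0); (0, 2, 2); (0, 0, 1))


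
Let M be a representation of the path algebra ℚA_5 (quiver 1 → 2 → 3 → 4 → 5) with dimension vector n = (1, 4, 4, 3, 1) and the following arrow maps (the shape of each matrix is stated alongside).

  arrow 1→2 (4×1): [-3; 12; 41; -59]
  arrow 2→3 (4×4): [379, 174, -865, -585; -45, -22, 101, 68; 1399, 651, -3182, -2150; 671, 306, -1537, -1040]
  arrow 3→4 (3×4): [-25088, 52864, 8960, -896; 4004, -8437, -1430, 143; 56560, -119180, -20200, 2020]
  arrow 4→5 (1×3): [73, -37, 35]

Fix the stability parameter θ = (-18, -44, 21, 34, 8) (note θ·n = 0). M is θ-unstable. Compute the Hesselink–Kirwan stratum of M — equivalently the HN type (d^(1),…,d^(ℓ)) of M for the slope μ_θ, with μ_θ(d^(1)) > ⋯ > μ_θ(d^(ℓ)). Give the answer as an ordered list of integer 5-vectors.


Barcode: M ≅ I[1,3], I[2,3]^2, I[2,5], I[4,4]^2. HN layers by μ_θ (4 steps, strictly decreasing):
  μ^(1)=34; μ^(2)=21; μ^(3)=-31; μ^(4)=-44

((0, 0, 0, 2, 0); (0, 0, 4, 1, 1); (1, 1, 0, 0, 0); (0, 3, 0, 0, 0))


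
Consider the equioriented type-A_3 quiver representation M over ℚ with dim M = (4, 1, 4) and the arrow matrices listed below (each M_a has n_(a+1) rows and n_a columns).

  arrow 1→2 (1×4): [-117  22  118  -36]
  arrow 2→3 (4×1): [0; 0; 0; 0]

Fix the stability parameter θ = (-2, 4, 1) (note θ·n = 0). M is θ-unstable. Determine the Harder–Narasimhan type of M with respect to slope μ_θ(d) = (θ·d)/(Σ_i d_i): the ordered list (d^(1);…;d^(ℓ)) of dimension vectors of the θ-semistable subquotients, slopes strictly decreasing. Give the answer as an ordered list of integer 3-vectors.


Via rank(M_{q-1}∘⋯∘M_p): M ≅ I[1,1]^3, I[1,2], I[3,3]^4.
μ_θ-semistable layers: μ^(1)=4; μ^(2)=1; μ^(3)=-2

((0, 1, 0); (0, 0, 4); (4, 0, 0))


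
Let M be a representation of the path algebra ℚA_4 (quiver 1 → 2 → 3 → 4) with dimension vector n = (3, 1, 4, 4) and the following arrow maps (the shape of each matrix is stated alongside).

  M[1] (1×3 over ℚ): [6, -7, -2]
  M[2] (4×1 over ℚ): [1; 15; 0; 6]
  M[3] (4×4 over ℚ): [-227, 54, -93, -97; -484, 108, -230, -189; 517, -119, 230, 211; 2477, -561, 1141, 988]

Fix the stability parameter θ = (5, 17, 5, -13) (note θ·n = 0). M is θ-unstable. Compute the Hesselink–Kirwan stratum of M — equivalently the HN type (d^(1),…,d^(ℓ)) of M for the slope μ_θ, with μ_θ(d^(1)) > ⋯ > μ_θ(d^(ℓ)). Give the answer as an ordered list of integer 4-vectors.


Interval decomposition of M: I[1,1]^2, I[1,4], I[3,4]^3.
HN type (ℓ=3): μ^(1)=5; μ^(2)=7/2; μ^(3)=-4

((2, 0, 0, 0); (1, 1, 1, 1); (0, 0, 3, 3))


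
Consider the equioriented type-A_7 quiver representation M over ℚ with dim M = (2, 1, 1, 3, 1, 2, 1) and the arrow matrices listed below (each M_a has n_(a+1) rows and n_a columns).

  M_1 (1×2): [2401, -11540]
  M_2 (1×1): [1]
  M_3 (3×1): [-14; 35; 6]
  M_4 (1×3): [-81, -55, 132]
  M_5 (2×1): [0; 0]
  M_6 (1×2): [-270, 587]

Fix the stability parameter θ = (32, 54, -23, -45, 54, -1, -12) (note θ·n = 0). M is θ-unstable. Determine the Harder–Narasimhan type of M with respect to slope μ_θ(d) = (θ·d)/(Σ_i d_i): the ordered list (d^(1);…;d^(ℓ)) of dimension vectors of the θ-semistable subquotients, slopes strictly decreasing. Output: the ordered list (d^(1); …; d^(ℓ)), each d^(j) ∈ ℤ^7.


Via rank(M_{q-1}∘⋯∘M_p): M ≅ I[1,1], I[1,5], I[4,4]^2, I[6,6], I[6,7].
μ_θ-semistable layers: μ^(1)=54; μ^(2)=32; μ^(3)=9/2; μ^(4)=-1; μ^(5)=-13/2; μ^(6)=-45

((0, 0, 0, 0, 1, 0, 0); (1, 0, 0, 0, 0, 0, 0); (1, 1, 1, 1, 0, 0, 0); (0, 0, 0, 0, 0, 1, 0); (0, 0, 0, 0, 0, 1, 1); (0, 0, 0, 2, 0, 0, 0))


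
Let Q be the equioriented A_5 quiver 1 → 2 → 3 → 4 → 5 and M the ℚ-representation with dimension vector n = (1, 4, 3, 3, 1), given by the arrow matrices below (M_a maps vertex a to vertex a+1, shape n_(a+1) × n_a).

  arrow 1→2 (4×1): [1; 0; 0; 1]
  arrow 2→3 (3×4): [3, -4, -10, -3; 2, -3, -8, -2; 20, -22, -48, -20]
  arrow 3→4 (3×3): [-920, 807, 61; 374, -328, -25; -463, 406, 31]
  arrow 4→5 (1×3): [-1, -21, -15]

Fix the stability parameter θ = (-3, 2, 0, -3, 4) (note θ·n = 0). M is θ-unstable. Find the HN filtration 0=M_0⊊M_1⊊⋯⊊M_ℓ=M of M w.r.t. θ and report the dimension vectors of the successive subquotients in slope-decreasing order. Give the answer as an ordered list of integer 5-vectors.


Barcode: M ≅ I[1,2], I[2,2], I[2,4], I[2,5], I[3,4]. HN layers by μ_θ (5 steps, strictly decreasing):
  μ^(1)=4; μ^(2)=2; μ^(3)=-1/3; μ^(4)=-3/2; μ^(5)=-3

((0, 0, 0, 0, 1); (0, 2, 0, 0, 0); (0, 2, 2, 2, 0); (0, 0, 1, 1, 0); (1, 0, 0, 0, 0))


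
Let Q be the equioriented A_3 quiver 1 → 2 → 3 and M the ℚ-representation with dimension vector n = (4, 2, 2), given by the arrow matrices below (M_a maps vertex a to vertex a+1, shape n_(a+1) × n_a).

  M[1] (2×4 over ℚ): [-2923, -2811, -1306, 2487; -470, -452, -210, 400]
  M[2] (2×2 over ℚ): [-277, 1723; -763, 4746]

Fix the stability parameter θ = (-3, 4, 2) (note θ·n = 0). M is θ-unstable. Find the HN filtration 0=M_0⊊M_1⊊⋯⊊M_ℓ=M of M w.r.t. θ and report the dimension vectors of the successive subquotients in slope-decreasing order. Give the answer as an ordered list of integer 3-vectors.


Barcode: M ≅ I[1,1]^2, I[1,3]^2. HN layers by μ_θ (2 steps, strictly decreasing):
  μ^(1)=3; μ^(2)=-3

((0, 2, 2); (4, 0, 0))


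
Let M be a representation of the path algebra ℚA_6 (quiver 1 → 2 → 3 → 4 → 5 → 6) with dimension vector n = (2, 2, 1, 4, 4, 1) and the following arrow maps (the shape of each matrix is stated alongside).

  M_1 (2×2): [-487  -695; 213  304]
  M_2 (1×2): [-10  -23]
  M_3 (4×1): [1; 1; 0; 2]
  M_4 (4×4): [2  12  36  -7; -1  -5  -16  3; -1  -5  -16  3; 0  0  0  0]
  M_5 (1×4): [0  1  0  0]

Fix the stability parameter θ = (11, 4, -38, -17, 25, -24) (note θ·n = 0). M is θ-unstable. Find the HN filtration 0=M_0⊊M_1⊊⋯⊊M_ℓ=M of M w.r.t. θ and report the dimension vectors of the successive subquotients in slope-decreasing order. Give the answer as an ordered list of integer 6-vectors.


Interval decomposition of M: I[1,2], I[1,4], I[4,4], I[4,5], I[4,6], I[5,5]^2.
HN type (ℓ=5): μ^(1)=25; μ^(2)=15/2; μ^(3)=1/2; μ^(4)=-10; μ^(5)=-17

((0, 0, 0, 0, 3, 0); (1, 1, 0, 0, 0, 0); (0, 0, 0, 0, 1, 1); (1, 1, 1, 1, 0, 0); (0, 0, 0, 3, 0, 0))


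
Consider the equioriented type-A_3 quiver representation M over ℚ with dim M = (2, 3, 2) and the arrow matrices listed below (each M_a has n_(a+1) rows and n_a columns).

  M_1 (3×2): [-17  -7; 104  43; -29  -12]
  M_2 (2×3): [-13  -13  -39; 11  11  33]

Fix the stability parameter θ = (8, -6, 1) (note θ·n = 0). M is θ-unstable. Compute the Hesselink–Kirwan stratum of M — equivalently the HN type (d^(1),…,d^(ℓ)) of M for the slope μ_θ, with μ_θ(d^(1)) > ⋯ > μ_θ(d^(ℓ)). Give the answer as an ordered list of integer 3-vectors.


Via rank(M_{q-1}∘⋯∘M_p): M ≅ I[1,2]^2, I[2,3], I[3,3].
μ_θ-semistable layers: μ^(1)=1; μ^(2)=-6

((2, 2, 2); (0, 1, 0))


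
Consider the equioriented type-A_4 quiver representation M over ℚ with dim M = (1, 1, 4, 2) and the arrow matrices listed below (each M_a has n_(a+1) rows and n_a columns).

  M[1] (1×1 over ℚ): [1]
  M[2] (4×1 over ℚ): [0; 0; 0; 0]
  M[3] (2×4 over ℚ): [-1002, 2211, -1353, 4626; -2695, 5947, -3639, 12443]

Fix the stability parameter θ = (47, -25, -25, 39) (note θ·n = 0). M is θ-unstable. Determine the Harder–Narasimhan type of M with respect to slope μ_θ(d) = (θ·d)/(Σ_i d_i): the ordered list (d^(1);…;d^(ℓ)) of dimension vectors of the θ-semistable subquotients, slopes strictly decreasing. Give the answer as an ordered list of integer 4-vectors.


Barcode: M ≅ I[1,2], I[3,3]^2, I[3,4]^2. HN layers by μ_θ (3 steps, strictly decreasing):
  μ^(1)=39; μ^(2)=11; μ^(3)=-25

((0, 0, 0, 2); (1, 1, 0, 0); (0, 0, 4, 0))


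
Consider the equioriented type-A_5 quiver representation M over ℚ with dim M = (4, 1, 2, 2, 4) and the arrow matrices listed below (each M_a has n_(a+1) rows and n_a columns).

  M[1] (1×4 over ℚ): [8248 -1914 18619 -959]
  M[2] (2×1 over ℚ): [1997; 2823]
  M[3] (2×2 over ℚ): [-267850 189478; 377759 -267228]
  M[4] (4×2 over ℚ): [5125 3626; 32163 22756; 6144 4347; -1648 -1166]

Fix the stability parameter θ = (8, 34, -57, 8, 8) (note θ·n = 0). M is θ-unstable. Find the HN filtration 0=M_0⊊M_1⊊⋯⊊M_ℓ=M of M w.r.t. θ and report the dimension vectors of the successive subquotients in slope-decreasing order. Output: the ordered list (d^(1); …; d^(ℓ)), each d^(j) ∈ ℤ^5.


Via rank(M_{q-1}∘⋯∘M_p): M ≅ I[1,1]^3, I[1,5], I[3,5], I[5,5]^2.
μ_θ-semistable layers: μ^(1)=8; μ^(2)=-5; μ^(3)=-57

((3, 0, 0, 2, 4); (1, 1, 1, 0, 0); (0, 0, 1, 0, 0))


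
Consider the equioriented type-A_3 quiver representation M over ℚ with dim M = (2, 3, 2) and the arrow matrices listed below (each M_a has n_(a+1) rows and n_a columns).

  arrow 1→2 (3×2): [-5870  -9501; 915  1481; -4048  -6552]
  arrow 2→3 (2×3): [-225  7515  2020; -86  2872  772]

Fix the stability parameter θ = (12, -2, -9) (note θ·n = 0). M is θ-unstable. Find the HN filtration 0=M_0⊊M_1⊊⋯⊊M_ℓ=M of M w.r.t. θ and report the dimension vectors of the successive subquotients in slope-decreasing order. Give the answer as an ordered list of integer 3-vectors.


Via rank(M_{q-1}∘⋯∘M_p): M ≅ I[1,3]^2, I[2,2].
μ_θ-semistable layers: μ^(1)=1/3; μ^(2)=-2

((2, 2, 2); (0, 1, 0))


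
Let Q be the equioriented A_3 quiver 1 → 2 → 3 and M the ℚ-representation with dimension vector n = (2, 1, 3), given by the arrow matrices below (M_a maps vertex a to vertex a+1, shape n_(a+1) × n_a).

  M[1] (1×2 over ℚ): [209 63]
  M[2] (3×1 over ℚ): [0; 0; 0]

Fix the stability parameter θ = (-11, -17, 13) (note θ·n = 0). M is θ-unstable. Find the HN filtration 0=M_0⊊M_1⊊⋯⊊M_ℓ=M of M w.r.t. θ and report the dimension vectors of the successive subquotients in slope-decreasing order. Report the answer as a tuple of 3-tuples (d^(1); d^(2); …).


Interval decomposition of M: I[1,1], I[1,2], I[3,3]^3.
HN type (ℓ=3): μ^(1)=13; μ^(2)=-11; μ^(3)=-14

((0, 0, 3); (1, 0, 0); (1, 1, 0))


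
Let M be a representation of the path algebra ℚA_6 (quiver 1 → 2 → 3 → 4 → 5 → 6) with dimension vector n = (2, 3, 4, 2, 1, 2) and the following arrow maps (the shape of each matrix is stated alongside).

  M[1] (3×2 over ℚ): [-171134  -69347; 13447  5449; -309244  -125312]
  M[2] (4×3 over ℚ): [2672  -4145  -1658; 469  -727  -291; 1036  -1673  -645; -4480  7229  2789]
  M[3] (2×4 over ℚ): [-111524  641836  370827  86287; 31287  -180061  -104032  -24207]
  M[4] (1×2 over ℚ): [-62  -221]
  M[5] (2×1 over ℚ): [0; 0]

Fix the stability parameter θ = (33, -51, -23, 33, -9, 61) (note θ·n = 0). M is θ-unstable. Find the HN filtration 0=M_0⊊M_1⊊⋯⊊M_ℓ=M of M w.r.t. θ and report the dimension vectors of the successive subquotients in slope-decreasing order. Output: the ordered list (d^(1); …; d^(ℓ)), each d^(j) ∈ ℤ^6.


Via rank(M_{q-1}∘⋯∘M_p): M ≅ I[1,3], I[1,5], I[2,4], I[3,3], I[6,6]^2.
μ_θ-semistable layers: μ^(1)=61; μ^(2)=33; μ^(3)=12; μ^(4)=-41/3; μ^(5)=-23; μ^(6)=-51

((0, 0, 0, 0, 0, 2); (0, 0, 0, 1, 0, 0); (0, 0, 0, 1, 1, 0); (2, 2, 2, 0, 0, 0); (0, 0, 2, 0, 0, 0); (0, 1, 0, 0, 0, 0))


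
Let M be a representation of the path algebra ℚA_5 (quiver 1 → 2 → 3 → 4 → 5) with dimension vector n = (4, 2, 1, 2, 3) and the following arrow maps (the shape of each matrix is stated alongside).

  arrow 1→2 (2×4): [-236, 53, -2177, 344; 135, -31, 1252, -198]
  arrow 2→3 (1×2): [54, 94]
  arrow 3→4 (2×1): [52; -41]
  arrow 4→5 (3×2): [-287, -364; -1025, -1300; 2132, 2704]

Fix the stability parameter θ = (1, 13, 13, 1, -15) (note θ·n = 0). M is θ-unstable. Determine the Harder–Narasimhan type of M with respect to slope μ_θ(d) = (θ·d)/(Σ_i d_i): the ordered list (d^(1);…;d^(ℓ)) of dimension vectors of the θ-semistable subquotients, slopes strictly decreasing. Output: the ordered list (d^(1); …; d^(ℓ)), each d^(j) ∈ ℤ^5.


Via rank(M_{q-1}∘⋯∘M_p): M ≅ I[1,1]^2, I[1,2], I[1,4], I[4,5], I[5,5]^2.
μ_θ-semistable layers: μ^(1)=13; μ^(2)=9; μ^(3)=1; μ^(4)=-7; μ^(5)=-15

((0, 1, 0, 0, 0); (0, 1, 1, 1, 0); (4, 0, 0, 0, 0); (0, 0, 0, 1, 1); (0, 0, 0, 0, 2))


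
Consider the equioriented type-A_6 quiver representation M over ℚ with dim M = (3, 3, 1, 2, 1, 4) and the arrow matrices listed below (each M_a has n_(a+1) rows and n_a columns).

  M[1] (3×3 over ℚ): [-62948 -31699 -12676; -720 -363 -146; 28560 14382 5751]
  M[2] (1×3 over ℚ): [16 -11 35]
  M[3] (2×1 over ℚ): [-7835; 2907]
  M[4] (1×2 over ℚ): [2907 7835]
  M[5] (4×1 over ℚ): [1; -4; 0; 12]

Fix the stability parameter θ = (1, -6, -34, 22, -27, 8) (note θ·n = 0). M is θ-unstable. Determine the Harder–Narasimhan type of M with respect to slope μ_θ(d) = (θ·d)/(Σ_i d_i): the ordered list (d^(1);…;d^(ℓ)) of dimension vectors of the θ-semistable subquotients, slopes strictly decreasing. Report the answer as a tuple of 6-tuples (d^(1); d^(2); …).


Via rank(M_{q-1}∘⋯∘M_p): M ≅ I[1,2]^2, I[1,4], I[4,6], I[6,6]^3.
μ_θ-semistable layers: μ^(1)=22; μ^(2)=8; μ^(3)=-5/2; μ^(4)=-13

((0, 0, 0, 1, 0, 0); (0, 0, 0, 0, 0, 4); (2, 2, 0, 1, 1, 0); (1, 1, 1, 0, 0, 0))


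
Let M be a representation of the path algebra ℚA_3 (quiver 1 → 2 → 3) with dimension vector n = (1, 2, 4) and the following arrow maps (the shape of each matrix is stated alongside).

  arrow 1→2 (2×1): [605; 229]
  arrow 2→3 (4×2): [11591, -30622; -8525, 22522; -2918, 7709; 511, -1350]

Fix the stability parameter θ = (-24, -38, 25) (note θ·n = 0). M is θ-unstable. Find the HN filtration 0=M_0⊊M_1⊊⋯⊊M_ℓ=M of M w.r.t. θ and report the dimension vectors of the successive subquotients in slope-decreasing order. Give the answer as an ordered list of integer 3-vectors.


Barcode: M ≅ I[1,3], I[2,3], I[3,3]^2. HN layers by μ_θ (3 steps, strictly decreasing):
  μ^(1)=25; μ^(2)=-31; μ^(3)=-38

((0, 0, 4); (1, 1, 0); (0, 1, 0))


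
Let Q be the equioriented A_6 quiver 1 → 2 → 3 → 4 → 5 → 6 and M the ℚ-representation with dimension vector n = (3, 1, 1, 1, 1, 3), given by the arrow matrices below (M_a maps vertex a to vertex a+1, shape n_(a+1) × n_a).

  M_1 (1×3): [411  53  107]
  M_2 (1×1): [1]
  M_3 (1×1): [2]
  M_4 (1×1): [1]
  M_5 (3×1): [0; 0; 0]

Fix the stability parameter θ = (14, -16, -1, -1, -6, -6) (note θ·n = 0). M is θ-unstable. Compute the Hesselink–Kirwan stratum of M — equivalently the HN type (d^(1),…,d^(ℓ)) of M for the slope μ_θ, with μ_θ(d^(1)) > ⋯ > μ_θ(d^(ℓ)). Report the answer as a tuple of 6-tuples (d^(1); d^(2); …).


Via rank(M_{q-1}∘⋯∘M_p): M ≅ I[1,1]^2, I[1,5], I[6,6]^3.
μ_θ-semistable layers: μ^(1)=14; μ^(2)=-2; μ^(3)=-6

((2, 0, 0, 0, 0, 0); (1, 1, 1, 1, 1, 0); (0, 0, 0, 0, 0, 3))


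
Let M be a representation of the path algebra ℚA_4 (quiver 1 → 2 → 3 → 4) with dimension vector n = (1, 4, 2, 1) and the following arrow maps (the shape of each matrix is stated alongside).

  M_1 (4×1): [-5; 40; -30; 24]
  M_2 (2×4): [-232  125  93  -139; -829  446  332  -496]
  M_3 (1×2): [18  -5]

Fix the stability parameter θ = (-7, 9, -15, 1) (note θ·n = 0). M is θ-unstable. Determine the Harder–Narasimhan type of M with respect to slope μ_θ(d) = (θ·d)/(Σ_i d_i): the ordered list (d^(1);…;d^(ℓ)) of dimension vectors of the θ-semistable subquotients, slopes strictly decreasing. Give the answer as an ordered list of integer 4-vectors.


Barcode: M ≅ I[1,4], I[2,2]^2, I[2,3]. HN layers by μ_θ (4 steps, strictly decreasing):
  μ^(1)=9; μ^(2)=1; μ^(3)=-3; μ^(4)=-7

((0, 2, 0, 0); (0, 0, 0, 1); (0, 2, 2, 0); (1, 0, 0, 0))


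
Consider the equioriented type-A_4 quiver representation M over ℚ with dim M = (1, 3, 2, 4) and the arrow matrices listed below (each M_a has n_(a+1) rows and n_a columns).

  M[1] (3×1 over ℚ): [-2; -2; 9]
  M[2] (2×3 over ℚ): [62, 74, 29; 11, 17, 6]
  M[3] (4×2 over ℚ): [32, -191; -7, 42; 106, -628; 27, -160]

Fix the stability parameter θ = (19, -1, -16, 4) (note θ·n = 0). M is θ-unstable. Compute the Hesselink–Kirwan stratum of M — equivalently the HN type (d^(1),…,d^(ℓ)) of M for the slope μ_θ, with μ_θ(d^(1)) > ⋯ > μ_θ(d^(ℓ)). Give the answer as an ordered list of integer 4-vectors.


Via rank(M_{q-1}∘⋯∘M_p): M ≅ I[1,4], I[2,2], I[2,4], I[4,4]^2.
μ_θ-semistable layers: μ^(1)=4; μ^(2)=2/3; μ^(3)=-1; μ^(4)=-17/2

((0, 0, 0, 4); (1, 1, 1, 0); (0, 1, 0, 0); (0, 1, 1, 0))


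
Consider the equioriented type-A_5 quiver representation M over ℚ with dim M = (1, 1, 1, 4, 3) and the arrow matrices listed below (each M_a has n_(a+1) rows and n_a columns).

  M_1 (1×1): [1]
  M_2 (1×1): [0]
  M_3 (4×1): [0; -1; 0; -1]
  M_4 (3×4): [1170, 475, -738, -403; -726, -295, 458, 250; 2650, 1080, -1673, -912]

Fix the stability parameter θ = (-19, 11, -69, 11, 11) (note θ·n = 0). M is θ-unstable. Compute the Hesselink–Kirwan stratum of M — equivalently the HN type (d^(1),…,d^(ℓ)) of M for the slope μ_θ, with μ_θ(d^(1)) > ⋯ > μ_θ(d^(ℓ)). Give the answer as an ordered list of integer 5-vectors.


Via rank(M_{q-1}∘⋯∘M_p): M ≅ I[1,2], I[3,5], I[4,4], I[4,5]^2.
μ_θ-semistable layers: μ^(1)=11; μ^(2)=-19; μ^(3)=-69

((0, 1, 0, 4, 3); (1, 0, 0, 0, 0); (0, 0, 1, 0, 0))


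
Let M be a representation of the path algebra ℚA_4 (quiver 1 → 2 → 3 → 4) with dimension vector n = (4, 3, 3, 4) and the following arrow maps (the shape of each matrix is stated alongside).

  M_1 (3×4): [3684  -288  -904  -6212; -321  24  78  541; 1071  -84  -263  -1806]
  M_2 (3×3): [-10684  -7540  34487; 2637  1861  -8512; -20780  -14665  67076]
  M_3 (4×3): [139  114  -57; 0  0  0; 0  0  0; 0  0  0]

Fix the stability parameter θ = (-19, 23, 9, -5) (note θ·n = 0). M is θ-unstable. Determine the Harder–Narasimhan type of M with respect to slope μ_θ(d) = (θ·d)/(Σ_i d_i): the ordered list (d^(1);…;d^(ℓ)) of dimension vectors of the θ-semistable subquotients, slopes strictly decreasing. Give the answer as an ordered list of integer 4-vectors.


Interval decomposition of M: I[1,1]^2, I[1,3], I[1,4], I[2,3], I[4,4]^3.
HN type (ℓ=4): μ^(1)=16; μ^(2)=9; μ^(3)=-5; μ^(4)=-19

((0, 2, 2, 0); (0, 1, 1, 1); (0, 0, 0, 3); (4, 0, 0, 0))


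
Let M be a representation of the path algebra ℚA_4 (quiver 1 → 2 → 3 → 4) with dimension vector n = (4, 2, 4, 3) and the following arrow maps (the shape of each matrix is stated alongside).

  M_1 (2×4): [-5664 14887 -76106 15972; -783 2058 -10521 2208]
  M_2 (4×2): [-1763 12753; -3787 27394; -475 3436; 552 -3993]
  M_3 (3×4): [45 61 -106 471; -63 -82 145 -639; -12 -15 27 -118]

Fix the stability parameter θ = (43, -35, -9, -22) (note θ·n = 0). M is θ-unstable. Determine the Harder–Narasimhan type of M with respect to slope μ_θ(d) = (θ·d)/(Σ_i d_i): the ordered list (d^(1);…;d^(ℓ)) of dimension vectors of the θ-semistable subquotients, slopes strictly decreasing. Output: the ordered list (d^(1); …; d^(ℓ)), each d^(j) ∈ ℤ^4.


Interval decomposition of M: I[1,1]^2, I[1,3]^2, I[3,4]^2, I[4,4].
HN type (ℓ=4): μ^(1)=43; μ^(2)=-1/3; μ^(3)=-31/2; μ^(4)=-22

((2, 0, 0, 0); (2, 2, 2, 0); (0, 0, 2, 2); (0, 0, 0, 1))


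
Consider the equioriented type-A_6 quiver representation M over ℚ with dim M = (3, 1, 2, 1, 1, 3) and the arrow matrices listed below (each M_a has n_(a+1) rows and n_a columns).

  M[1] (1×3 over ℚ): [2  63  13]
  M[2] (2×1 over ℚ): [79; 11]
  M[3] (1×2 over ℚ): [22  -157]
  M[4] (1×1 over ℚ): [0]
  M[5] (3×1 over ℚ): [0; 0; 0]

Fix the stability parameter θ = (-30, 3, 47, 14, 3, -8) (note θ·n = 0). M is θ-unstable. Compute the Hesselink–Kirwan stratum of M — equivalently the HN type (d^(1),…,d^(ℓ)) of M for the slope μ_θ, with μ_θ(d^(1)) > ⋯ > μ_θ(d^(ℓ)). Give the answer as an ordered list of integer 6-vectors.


Via rank(M_{q-1}∘⋯∘M_p): M ≅ I[1,1]^2, I[1,4], I[3,3], I[5,5], I[6,6]^3.
μ_θ-semistable layers: μ^(1)=47; μ^(2)=61/2; μ^(3)=3; μ^(4)=-8; μ^(5)=-30

((0, 0, 1, 0, 0, 0); (0, 0, 1, 1, 0, 0); (0, 1, 0, 0, 1, 0); (0, 0, 0, 0, 0, 3); (3, 0, 0, 0, 0, 0))


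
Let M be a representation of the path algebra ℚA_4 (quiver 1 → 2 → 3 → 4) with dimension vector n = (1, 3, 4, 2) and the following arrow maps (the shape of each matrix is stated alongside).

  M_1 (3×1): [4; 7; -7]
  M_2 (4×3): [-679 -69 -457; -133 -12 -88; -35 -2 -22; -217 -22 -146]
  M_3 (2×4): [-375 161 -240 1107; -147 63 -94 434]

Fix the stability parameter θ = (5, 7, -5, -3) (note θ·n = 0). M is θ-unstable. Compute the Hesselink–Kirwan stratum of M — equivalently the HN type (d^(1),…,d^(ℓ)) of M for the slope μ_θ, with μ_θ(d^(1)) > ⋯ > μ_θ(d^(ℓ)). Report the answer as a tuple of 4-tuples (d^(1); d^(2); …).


Via rank(M_{q-1}∘⋯∘M_p): M ≅ I[1,2], I[2,4]^2, I[3,3]^2.
μ_θ-semistable layers: μ^(1)=7; μ^(2)=5; μ^(3)=-1/3; μ^(4)=-5

((0, 1, 0, 0); (1, 0, 0, 0); (0, 2, 2, 2); (0, 0, 2, 0))


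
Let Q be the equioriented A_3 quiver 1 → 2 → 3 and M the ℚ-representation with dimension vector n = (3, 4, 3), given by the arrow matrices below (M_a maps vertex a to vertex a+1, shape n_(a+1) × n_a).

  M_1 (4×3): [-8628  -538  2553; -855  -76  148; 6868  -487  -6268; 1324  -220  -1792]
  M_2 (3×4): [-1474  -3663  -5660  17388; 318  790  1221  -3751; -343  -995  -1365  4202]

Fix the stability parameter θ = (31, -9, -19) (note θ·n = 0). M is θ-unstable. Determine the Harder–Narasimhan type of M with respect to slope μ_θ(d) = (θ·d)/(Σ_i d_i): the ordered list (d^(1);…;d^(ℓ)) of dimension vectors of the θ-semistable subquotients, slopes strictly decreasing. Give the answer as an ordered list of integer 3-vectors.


Barcode: M ≅ I[1,3]^3, I[2,2]. HN layers by μ_θ (2 steps, strictly decreasing):
  μ^(1)=1; μ^(2)=-9

((3, 3, 3); (0, 1, 0))


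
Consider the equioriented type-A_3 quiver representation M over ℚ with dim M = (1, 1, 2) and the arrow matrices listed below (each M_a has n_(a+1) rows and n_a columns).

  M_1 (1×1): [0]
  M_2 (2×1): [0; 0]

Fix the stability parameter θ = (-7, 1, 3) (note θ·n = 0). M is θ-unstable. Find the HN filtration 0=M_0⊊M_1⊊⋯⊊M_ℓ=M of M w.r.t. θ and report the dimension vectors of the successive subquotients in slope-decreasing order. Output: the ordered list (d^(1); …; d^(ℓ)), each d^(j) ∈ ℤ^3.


Barcode: M ≅ I[1,1], I[2,2], I[3,3]^2. HN layers by μ_θ (3 steps, strictly decreasing):
  μ^(1)=3; μ^(2)=1; μ^(3)=-7

((0, 0, 2); (0, 1, 0); (1, 0, 0))


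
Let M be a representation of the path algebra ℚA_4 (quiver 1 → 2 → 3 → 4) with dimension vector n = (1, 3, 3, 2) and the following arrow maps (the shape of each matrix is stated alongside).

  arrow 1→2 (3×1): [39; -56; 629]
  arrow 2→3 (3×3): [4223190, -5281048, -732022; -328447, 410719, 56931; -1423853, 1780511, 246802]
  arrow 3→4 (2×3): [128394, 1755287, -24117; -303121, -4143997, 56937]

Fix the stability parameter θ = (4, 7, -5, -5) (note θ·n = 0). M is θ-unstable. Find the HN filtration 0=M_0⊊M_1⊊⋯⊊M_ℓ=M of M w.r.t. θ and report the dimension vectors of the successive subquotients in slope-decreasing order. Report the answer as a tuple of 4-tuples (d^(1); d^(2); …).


Interval decomposition of M: I[1,4], I[2,3], I[2,4].
HN type (ℓ=3): μ^(1)=1; μ^(2)=1/4; μ^(3)=-1

((0, 1, 1, 0); (1, 1, 1, 1); (0, 1, 1, 1))


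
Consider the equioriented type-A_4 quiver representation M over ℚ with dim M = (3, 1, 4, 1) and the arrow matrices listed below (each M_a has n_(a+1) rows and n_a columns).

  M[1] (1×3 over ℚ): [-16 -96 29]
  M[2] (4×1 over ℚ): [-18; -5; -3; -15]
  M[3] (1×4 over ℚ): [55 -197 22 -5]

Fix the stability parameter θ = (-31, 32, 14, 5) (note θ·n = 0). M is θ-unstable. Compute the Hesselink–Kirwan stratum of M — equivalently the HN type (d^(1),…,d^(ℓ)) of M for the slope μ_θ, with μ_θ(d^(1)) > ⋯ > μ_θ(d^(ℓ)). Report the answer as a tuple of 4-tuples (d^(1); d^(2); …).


Barcode: M ≅ I[1,1]^2, I[1,4], I[3,3]^3. HN layers by μ_θ (3 steps, strictly decreasing):
  μ^(1)=17; μ^(2)=14; μ^(3)=-31

((0, 1, 1, 1); (0, 0, 3, 0); (3, 0, 0, 0))


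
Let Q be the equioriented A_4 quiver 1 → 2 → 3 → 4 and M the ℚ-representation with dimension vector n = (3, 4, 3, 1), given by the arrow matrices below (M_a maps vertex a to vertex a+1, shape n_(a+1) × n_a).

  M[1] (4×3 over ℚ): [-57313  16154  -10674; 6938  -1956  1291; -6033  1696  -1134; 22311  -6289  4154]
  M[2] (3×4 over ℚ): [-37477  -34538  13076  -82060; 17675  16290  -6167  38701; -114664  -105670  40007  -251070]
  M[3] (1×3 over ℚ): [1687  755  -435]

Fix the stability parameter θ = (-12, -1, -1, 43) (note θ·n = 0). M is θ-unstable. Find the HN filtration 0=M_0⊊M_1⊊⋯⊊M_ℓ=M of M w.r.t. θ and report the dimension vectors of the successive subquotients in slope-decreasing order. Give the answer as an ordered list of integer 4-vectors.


Via rank(M_{q-1}∘⋯∘M_p): M ≅ I[1,3]^2, I[1,4], I[2,2].
μ_θ-semistable layers: μ^(1)=43; μ^(2)=-1; μ^(3)=-12

((0, 0, 0, 1); (0, 4, 3, 0); (3, 0, 0, 0))


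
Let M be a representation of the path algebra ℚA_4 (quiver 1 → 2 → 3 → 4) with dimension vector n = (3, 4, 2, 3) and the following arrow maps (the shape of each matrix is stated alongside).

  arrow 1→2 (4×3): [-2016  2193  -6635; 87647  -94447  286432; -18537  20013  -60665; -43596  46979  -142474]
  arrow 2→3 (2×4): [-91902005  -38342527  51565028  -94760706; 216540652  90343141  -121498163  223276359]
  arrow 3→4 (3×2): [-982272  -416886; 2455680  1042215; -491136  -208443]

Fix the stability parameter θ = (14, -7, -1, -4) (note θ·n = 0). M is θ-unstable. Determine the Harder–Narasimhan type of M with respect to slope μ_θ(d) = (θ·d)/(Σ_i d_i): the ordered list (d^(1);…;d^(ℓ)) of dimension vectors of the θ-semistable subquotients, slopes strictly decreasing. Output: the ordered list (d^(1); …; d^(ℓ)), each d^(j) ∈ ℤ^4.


Interval decomposition of M: I[1,2], I[1,3], I[1,4], I[2,2], I[4,4]^2.
HN type (ℓ=5): μ^(1)=7/2; μ^(2)=2; μ^(3)=1/2; μ^(4)=-4; μ^(5)=-7

((1, 1, 0, 0); (1, 1, 1, 0); (1, 1, 1, 1); (0, 0, 0, 2); (0, 1, 0, 0))
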